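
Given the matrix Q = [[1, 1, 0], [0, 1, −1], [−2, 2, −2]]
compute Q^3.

Q^2 = [[1, 2, −1], [2, −1, 1], [2, −4, 2]]
Q^3 = [[3, 1, 0], [0, 3, −1], [−2, 2, 0]]

[[3, 1, 0], [0, 3, −1], [−2, 2, 0]]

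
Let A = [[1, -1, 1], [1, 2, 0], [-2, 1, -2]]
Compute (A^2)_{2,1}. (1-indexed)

3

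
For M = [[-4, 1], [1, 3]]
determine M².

[[17, -1], [-1, 10]]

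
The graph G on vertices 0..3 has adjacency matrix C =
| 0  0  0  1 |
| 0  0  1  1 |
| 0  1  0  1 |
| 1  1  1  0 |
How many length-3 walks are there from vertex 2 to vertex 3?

The number of length-3 walks from vertex 2 to vertex 3 is entry (2,3) of C^3, where C is the adjacency matrix.
C^2 = [[1, 1, 1, 0], [1, 2, 1, 1], [1, 1, 2, 1], [0, 1, 1, 3]]
C^3 = [[0, 1, 1, 3], [1, 2, 3, 4], [1, 3, 2, 4], [3, 4, 4, 2]]

4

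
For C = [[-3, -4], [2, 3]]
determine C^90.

[[1, 0], [0, 1]]

C² = I (check: tr C = 0 and det C = -1), so C^90 = I since 90 is even.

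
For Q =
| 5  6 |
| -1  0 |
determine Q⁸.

[[19171, 37830], [-6305, -12354]]

tr Q = 5 and det Q = 6, so the characteristic polynomial is λ² − (5)λ + (6) with roots 2 and 3.
Eigenvectors give P = [[-2, -3], [1, 1]] with P⁻¹ = [[1, 3], [-1, -2]], and Q = P·diag(2, 3)·P⁻¹.
Then Q⁸ = P·diag(256, 6561)·P⁻¹ = [[-512, -19683], [256, 6561]] · [[1, 3], [-1, -2]] = [[19171, 37830], [-6305, -12354]].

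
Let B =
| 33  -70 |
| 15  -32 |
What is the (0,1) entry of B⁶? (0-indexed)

tr B = 1 and det B = -6, so the characteristic polynomial is λ² − (1)λ + (-6) with roots -2 and 3.
Eigenvectors give P = [[2, 7], [1, 3]] with P⁻¹ = [[-3, 7], [1, -2]], and B = P·diag(-2, 3)·P⁻¹.
Then B⁶ = P·diag(64, 729)·P⁻¹ = [[128, 5103], [64, 2187]] · [[-3, 7], [1, -2]] = [[4719, -9310], [1995, -3926]].

-9310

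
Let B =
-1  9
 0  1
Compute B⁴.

[[1, 0], [0, 1]]

B² = I (check: tr B = 0 and det B = -1), so B⁴ = I since 4 is even.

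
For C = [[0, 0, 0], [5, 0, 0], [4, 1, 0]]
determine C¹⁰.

[[0, 0, 0], [0, 0, 0], [0, 0, 0]]

C is strictly triangular, hence nilpotent: C³ = 0, so C¹⁰ = 0.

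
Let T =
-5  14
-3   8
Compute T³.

tr T = 3 and det T = 2, so the characteristic polynomial is λ² − (3)λ + (2) with roots 1 and 2.
Eigenvectors give P = [[7, -2], [3, -1]] with P⁻¹ = [[1, -2], [3, -7]], and T = P·diag(1, 2)·P⁻¹.
Then T³ = P·diag(1, 8)·P⁻¹ = [[7, -16], [3, -8]] · [[1, -2], [3, -7]] = [[-41, 98], [-21, 50]].

[[-41, 98], [-21, 50]]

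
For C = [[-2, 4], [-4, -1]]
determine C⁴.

C² = [[-12, -12], [12, -15]]
C³ = [[72, -36], [36, 63]]
C⁴ = [[0, 324], [-324, 81]]

[[0, 324], [-324, 81]]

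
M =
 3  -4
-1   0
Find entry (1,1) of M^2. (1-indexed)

13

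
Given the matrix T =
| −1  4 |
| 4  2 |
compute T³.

T² = [[17, 4], [4, 20]]
T³ = [[−1, 76], [76, 56]]

[[−1, 76], [76, 56]]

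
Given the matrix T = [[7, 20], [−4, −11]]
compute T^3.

[[103, 260], [−52, −131]]

tr T = −4 and det T = 3, so the characteristic polynomial is λ² − (−4)λ + (3) with roots −3 and −1.
Eigenvectors give P = [[−2, 5], [1, −2]] with P⁻¹ = [[2, 5], [1, 2]], and T = P·diag(−3, −1)·P⁻¹.
Then T^3 = P·diag(−27, −1)·P⁻¹ = [[54, −5], [−27, 2]] · [[2, 5], [1, 2]] = [[103, 260], [−52, −131]].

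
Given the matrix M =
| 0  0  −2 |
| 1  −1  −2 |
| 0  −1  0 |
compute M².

[[0, 2, 0], [−1, 3, 0], [−1, 1, 2]]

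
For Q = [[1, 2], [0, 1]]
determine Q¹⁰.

Q = I + N where N = [[0, 2], [0, 0]] is strictly upper-triangular, so N² = 0.
(I + N)¹⁰ = I + 10·N = [[1, 20], [0, 1]].

[[1, 20], [0, 1]]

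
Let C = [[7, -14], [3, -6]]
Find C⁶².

C² = C (a projection; rank 1, trace 1), so C⁶² = C.

[[7, -14], [3, -6]]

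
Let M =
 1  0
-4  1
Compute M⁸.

M = I + N where N = [[0, 0], [-4, 0]] is strictly lower-triangular, so N² = 0.
(I + N)⁸ = I + 8·N = [[1, 0], [-32, 1]].

[[1, 0], [-32, 1]]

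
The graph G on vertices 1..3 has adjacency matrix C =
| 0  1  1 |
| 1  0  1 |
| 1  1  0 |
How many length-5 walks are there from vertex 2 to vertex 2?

The number of length-5 walks from vertex 2 to vertex 2 is entry (2,2) of C^5, where C is the adjacency matrix.
C^2 = [[2, 1, 1], [1, 2, 1], [1, 1, 2]]
C^3 = [[2, 3, 3], [3, 2, 3], [3, 3, 2]]
C^4 = [[6, 5, 5], [5, 6, 5], [5, 5, 6]]
C^5 = [[10, 11, 11], [11, 10, 11], [11, 11, 10]]

10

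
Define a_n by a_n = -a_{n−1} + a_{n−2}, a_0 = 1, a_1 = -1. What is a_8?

34

With companion matrix T = [[-1, 1], [1, 0]], [a_n, a_{n−1}]ᵀ = T·[a_{n−1}, a_{n−2}]ᵀ, so [a_8, a_7]ᵀ = T⁷·[a_1, a_0]ᵀ.
T⁷ = [[-21, 13], [13, -8]], giving [a_8, a_7]ᵀ = [[34], [-21]].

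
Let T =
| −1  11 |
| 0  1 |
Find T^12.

[[1, 0], [0, 1]]

T² = I (check: tr T = 0 and det T = −1), so T^12 = I since 12 is even.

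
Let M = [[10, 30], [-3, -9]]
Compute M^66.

M² = M (a projection; rank 1, trace 1), so M^66 = M.

[[10, 30], [-3, -9]]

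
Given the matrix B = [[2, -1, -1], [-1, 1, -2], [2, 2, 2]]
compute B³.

B² = [[3, -5, -2], [-7, -2, -5], [6, 4, -2]]
B³ = [[7, -12, 3], [-22, -5, 1], [4, -6, -18]]

[[7, -12, 3], [-22, -5, 1], [4, -6, -18]]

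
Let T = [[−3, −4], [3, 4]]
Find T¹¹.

T² = T (a projection; rank 1, trace 1), so T¹¹ = T.

[[−3, −4], [3, 4]]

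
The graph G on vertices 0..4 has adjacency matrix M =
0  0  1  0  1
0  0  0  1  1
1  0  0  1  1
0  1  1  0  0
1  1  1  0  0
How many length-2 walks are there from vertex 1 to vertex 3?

0

The number of length-2 walks from vertex 1 to vertex 3 is entry (1,3) of M², where M is the adjacency matrix.
M² = [[2, 1, 1, 1, 1], [1, 2, 2, 0, 0], [1, 2, 3, 0, 1], [1, 0, 0, 2, 2], [1, 0, 1, 2, 3]]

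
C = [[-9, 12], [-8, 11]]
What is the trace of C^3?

26

tr C = 2 and det C = -3, so the characteristic polynomial is λ² − (2)λ + (-3) with roots -1 and 3.
Eigenvectors give P = [[-3, 1], [-2, 1]] with P⁻¹ = [[-1, 1], [-2, 3]], and C = P·diag(-1, 3)·P⁻¹.
Then C^3 = P·diag(-1, 27)·P⁻¹ = [[3, 27], [2, 27]] · [[-1, 1], [-2, 3]] = [[-57, 84], [-56, 83]].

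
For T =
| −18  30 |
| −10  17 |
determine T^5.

[[−1068, 1650], [−550, 857]]

tr T = −1 and det T = −6, so the characteristic polynomial is λ² − (−1)λ + (−6) with roots −3 and 2.
Eigenvectors give P = [[2, −3], [1, −2]] with P⁻¹ = [[2, −3], [1, −2]], and T = P·diag(−3, 2)·P⁻¹.
Then T^5 = P·diag(−243, 32)·P⁻¹ = [[−486, −96], [−243, −64]] · [[2, −3], [1, −2]] = [[−1068, 1650], [−550, 857]].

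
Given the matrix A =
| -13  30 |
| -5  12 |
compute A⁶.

[[2059, -3990], [665, -1266]]

tr A = -1 and det A = -6, so the characteristic polynomial is λ² − (-1)λ + (-6) with roots 2 and -3.
Eigenvectors give P = [[-2, 3], [-1, 1]] with P⁻¹ = [[1, -3], [1, -2]], and A = P·diag(2, -3)·P⁻¹.
Then A⁶ = P·diag(64, 729)·P⁻¹ = [[-128, 2187], [-64, 729]] · [[1, -3], [1, -2]] = [[2059, -3990], [665, -1266]].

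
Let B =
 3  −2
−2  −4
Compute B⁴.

[[173, 66], [66, 404]]

B² = [[13, 2], [2, 20]]
B³ = [[35, −34], [−34, −84]]
B⁴ = [[173, 66], [66, 404]]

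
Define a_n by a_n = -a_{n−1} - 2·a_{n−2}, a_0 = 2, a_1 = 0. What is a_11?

With companion matrix Q = [[-1, -2], [1, 0]], [a_n, a_{n−1}]ᵀ = Q·[a_{n−1}, a_{n−2}]ᵀ, so [a_11, a_10]ᵀ = Q¹⁰·[a_1, a_0]ᵀ.
Q¹⁰ = [[23, -22], [11, 34]], giving [a_11, a_10]ᵀ = [[-44], [68]].

-44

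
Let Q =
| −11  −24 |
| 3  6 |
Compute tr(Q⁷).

tr Q = −5 and det Q = 6, so the characteristic polynomial is λ² − (−5)λ + (6) with roots −3 and −2.
Eigenvectors give P = [[−3, 8], [1, −3]] with P⁻¹ = [[−3, −8], [−1, −3]], and Q = P·diag(−3, −2)·P⁻¹.
Then Q⁷ = P·diag(−2187, −128)·P⁻¹ = [[6561, −1024], [−2187, 384]] · [[−3, −8], [−1, −3]] = [[−18659, −49416], [6177, 16344]].

−2315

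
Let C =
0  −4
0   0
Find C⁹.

C is strictly triangular, hence nilpotent: C² = 0, so C⁹ = 0.

[[0, 0], [0, 0]]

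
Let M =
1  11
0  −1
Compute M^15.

[[1, 11], [0, −1]]

M² = I (check: tr M = 0 and det M = −1), so M^15 = M since 15 is odd.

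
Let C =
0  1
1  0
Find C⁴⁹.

[[0, 1], [1, 0]]

C² = I (check: tr C = 0 and det C = −1), so C⁴⁹ = C since 49 is odd.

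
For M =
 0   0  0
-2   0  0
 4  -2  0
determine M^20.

[[0, 0, 0], [0, 0, 0], [0, 0, 0]]

M is strictly triangular, hence nilpotent: M^3 = 0, so M^20 = 0.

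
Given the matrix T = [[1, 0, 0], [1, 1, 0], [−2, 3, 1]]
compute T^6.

[[1, 0, 0], [6, 1, 0], [33, 18, 1]]

T = I + N where N = [[0, 0, 0], [1, 0, 0], [−2, 3, 0]] is strictly lower-triangular, so N^3 = 0.
(I + N)^6 = I + 6·N + 15·N^2 = [[1, 0, 0], [6, 1, 0], [33, 18, 1]].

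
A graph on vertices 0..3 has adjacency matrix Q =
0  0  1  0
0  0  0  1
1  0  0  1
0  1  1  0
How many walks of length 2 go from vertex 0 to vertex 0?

1

The number of length-2 walks from vertex 0 to vertex 0 is entry (0,0) of Q², where Q is the adjacency matrix.
Q² = [[1, 0, 0, 1], [0, 1, 1, 0], [0, 1, 2, 0], [1, 0, 0, 2]]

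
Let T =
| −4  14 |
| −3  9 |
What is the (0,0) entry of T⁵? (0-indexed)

−1234

tr T = 5 and det T = 6, so the characteristic polynomial is λ² − (5)λ + (6) with roots 2 and 3.
Eigenvectors give P = [[7, −2], [3, −1]] with P⁻¹ = [[1, −2], [3, −7]], and T = P·diag(2, 3)·P⁻¹.
Then T⁵ = P·diag(32, 243)·P⁻¹ = [[224, −486], [96, −243]] · [[1, −2], [3, −7]] = [[−1234, 2954], [−633, 1509]].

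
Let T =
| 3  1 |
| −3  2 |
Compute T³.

T² = [[6, 5], [−15, 1]]
T³ = [[3, 16], [−48, −13]]

[[3, 16], [−48, −13]]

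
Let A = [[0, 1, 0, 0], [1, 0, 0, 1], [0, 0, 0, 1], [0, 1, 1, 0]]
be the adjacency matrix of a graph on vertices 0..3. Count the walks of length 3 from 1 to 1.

The number of length-3 walks from vertex 1 to vertex 1 is entry (1,1) of A^3, where A is the adjacency matrix.
A^2 = [[1, 0, 0, 1], [0, 2, 1, 0], [0, 1, 1, 0], [1, 0, 0, 2]]
A^3 = [[0, 2, 1, 0], [2, 0, 0, 3], [1, 0, 0, 2], [0, 3, 2, 0]]

0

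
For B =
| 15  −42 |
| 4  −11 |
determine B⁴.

tr B = 4 and det B = 3, so the characteristic polynomial is λ² − (4)λ + (3) with roots 1 and 3.
Eigenvectors give P = [[3, −7], [1, −2]] with P⁻¹ = [[−2, 7], [−1, 3]], and B = P·diag(1, 3)·P⁻¹.
Then B⁴ = P·diag(1, 81)·P⁻¹ = [[3, −567], [1, −162]] · [[−2, 7], [−1, 3]] = [[561, −1680], [160, −479]].

[[561, −1680], [160, −479]]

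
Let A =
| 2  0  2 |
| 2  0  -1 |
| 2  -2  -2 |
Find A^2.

[[8, -4, 0], [2, 2, 6], [-4, 4, 10]]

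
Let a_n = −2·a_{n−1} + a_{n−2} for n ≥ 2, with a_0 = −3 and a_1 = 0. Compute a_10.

−2955

With companion matrix M = [[−2, 1], [1, 0]], [a_n, a_{n−1}]ᵀ = M·[a_{n−1}, a_{n−2}]ᵀ, so [a_10, a_9]ᵀ = M⁹·[a_1, a_0]ᵀ.
M⁹ = [[−2378, 985], [985, −408]], giving [a_10, a_9]ᵀ = [[−2955], [1224]].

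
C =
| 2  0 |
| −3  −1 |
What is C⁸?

[[256, 0], [−255, 1]]

tr C = 1 and det C = −2, so the characteristic polynomial is λ² − (1)λ + (−2) with roots −1 and 2.
Eigenvectors give P = [[0, −1], [1, 1]] with P⁻¹ = [[1, 1], [−1, 0]], and C = P·diag(−1, 2)·P⁻¹.
Then C⁸ = P·diag(1, 256)·P⁻¹ = [[0, −256], [1, 256]] · [[1, 1], [−1, 0]] = [[256, 0], [−255, 1]].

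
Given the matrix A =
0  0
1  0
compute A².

[[0, 0], [0, 0]]

A is strictly triangular, hence nilpotent: A² = 0, so A² = 0.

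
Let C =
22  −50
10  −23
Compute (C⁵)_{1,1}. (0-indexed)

tr C = −1 and det C = −6, so the characteristic polynomial is λ² − (−1)λ + (−6) with roots 2 and −3.
Eigenvectors give P = [[5, 2], [2, 1]] with P⁻¹ = [[1, −2], [−2, 5]], and C = P·diag(2, −3)·P⁻¹.
Then C⁵ = P·diag(32, −243)·P⁻¹ = [[160, −486], [64, −243]] · [[1, −2], [−2, 5]] = [[1132, −2750], [550, −1343]].

−1343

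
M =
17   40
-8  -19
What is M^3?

[[113, 280], [-56, -139]]

tr M = -2 and det M = -3, so the characteristic polynomial is λ² − (-2)λ + (-3) with roots -3 and 1.
Eigenvectors give P = [[2, 5], [-1, -2]] with P⁻¹ = [[-2, -5], [1, 2]], and M = P·diag(-3, 1)·P⁻¹.
Then M^3 = P·diag(-27, 1)·P⁻¹ = [[-54, 5], [27, -2]] · [[-2, -5], [1, 2]] = [[113, 280], [-56, -139]].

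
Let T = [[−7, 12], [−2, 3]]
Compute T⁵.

tr T = −4 and det T = 3, so the characteristic polynomial is λ² − (−4)λ + (3) with roots −3 and −1.
Eigenvectors give P = [[−3, 2], [−1, 1]] with P⁻¹ = [[−1, 2], [−1, 3]], and T = P·diag(−3, −1)·P⁻¹.
Then T⁵ = P·diag(−243, −1)·P⁻¹ = [[729, −2], [243, −1]] · [[−1, 2], [−1, 3]] = [[−727, 1452], [−242, 483]].

[[−727, 1452], [−242, 483]]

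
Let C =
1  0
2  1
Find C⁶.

[[1, 0], [12, 1]]

C = I + N where N = [[0, 0], [2, 0]] is strictly lower-triangular, so N² = 0.
(I + N)⁶ = I + 6·N = [[1, 0], [12, 1]].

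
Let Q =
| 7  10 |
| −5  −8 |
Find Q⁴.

tr Q = −1 and det Q = −6, so the characteristic polynomial is λ² − (−1)λ + (−6) with roots 2 and −3.
Eigenvectors give P = [[2, −1], [−1, 1]] with P⁻¹ = [[1, 1], [1, 2]], and Q = P·diag(2, −3)·P⁻¹.
Then Q⁴ = P·diag(16, 81)·P⁻¹ = [[32, −81], [−16, 81]] · [[1, 1], [1, 2]] = [[−49, −130], [65, 146]].

[[−49, −130], [65, 146]]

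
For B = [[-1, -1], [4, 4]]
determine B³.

[[-9, -9], [36, 36]]

B² = [[-3, -3], [12, 12]]
B³ = [[-9, -9], [36, 36]]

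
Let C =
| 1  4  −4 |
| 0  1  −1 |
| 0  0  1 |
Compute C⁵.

[[1, 20, −60], [0, 1, −5], [0, 0, 1]]

C = I + N where N = [[0, 4, −4], [0, 0, −1], [0, 0, 0]] is strictly upper-triangular, so N³ = 0.
(I + N)⁵ = I + 5·N + 10·N² = [[1, 20, −60], [0, 1, −5], [0, 0, 1]].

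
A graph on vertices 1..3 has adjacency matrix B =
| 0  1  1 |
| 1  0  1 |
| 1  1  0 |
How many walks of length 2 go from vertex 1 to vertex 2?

The number of length-2 walks from vertex 1 to vertex 2 is entry (1,2) of B², where B is the adjacency matrix.
B² = [[2, 1, 1], [1, 2, 1], [1, 1, 2]]

1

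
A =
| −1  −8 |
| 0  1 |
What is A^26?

[[1, 0], [0, 1]]

A² = I (check: tr A = 0 and det A = −1), so A^26 = I since 26 is even.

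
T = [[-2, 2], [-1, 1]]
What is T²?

[[2, -2], [1, -1]]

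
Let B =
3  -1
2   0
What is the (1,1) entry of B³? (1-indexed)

15

tr B = 3 and det B = 2, so the characteristic polynomial is λ² − (3)λ + (2) with roots 1 and 2.
Eigenvectors give P = [[-1, -1], [-2, -1]] with P⁻¹ = [[1, -1], [-2, 1]], and B = P·diag(1, 2)·P⁻¹.
Then B³ = P·diag(1, 8)·P⁻¹ = [[-1, -8], [-2, -8]] · [[1, -1], [-2, 1]] = [[15, -7], [14, -6]].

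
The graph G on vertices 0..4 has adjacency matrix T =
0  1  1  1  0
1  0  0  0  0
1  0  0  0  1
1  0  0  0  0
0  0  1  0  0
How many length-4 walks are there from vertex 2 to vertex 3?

4

The number of length-4 walks from vertex 2 to vertex 3 is entry (2,3) of T⁴, where T is the adjacency matrix.
T² = [[3, 0, 0, 0, 1], [0, 1, 1, 1, 0], [0, 1, 2, 1, 0], [0, 1, 1, 1, 0], [1, 0, 0, 0, 1]]
T³ = [[0, 3, 4, 3, 0], [3, 0, 0, 0, 1], [4, 0, 0, 0, 2], [3, 0, 0, 0, 1], [0, 1, 2, 1, 0]]
T⁴ = [[10, 0, 0, 0, 4], [0, 3, 4, 3, 0], [0, 4, 6, 4, 0], [0, 3, 4, 3, 0], [4, 0, 0, 0, 2]]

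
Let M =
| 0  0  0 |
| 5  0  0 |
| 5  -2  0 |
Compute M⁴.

M is strictly triangular, hence nilpotent: M³ = 0, so M⁴ = 0.

[[0, 0, 0], [0, 0, 0], [0, 0, 0]]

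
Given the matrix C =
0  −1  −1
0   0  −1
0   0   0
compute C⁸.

[[0, 0, 0], [0, 0, 0], [0, 0, 0]]

C is strictly triangular, hence nilpotent: C³ = 0, so C⁸ = 0.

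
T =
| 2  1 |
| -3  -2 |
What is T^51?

T² = I (check: tr T = 0 and det T = -1), so T^51 = T since 51 is odd.

[[2, 1], [-3, -2]]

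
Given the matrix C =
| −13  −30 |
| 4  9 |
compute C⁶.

[[4369, 10920], [−1456, −3639]]

tr C = −4 and det C = 3, so the characteristic polynomial is λ² − (−4)λ + (3) with roots −1 and −3.
Eigenvectors give P = [[−5, −3], [2, 1]] with P⁻¹ = [[1, 3], [−2, −5]], and C = P·diag(−1, −3)·P⁻¹.
Then C⁶ = P·diag(1, 729)·P⁻¹ = [[−5, −2187], [2, 729]] · [[1, 3], [−2, −5]] = [[4369, 10920], [−1456, −3639]].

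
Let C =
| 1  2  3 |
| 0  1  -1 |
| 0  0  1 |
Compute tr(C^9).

3

C = I + N where N = [[0, 2, 3], [0, 0, -1], [0, 0, 0]] is strictly upper-triangular, so N^3 = 0.
(I + N)^9 = I + 9·N + 36·N^2 = [[1, 18, -45], [0, 1, -9], [0, 0, 1]].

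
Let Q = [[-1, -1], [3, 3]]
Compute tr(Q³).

Q² = [[-2, -2], [6, 6]]
Q³ = [[-4, -4], [12, 12]]

8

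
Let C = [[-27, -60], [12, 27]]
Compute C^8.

[[6561, 0], [0, 6561]]

tr C = 0 and det C = -9, so the characteristic polynomial is λ² − (0)λ + (-9) with roots -3 and 3.
Eigenvectors give P = [[5, -2], [-2, 1]] with P⁻¹ = [[1, 2], [2, 5]], and C = P·diag(-3, 3)·P⁻¹.
Then C^8 = P·diag(6561, 6561)·P⁻¹ = [[32805, -13122], [-13122, 6561]] · [[1, 2], [2, 5]] = [[6561, 0], [0, 6561]].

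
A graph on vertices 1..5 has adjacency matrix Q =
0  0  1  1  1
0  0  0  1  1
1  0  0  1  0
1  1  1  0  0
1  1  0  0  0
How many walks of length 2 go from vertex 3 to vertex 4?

The number of length-2 walks from vertex 3 to vertex 4 is entry (3,4) of Q², where Q is the adjacency matrix.
Q² = [[3, 2, 1, 1, 0], [2, 2, 1, 0, 0], [1, 1, 2, 1, 1], [1, 0, 1, 3, 2], [0, 0, 1, 2, 2]]

1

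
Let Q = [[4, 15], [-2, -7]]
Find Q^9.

tr Q = -3 and det Q = 2, so the characteristic polynomial is λ² − (-3)λ + (2) with roots -2 and -1.
Eigenvectors give P = [[5, -3], [-2, 1]] with P⁻¹ = [[-1, -3], [-2, -5]], and Q = P·diag(-2, -1)·P⁻¹.
Then Q^9 = P·diag(-512, -1)·P⁻¹ = [[-2560, 3], [1024, -1]] · [[-1, -3], [-2, -5]] = [[2554, 7665], [-1022, -3067]].

[[2554, 7665], [-1022, -3067]]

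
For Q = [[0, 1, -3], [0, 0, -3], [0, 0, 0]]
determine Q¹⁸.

[[0, 0, 0], [0, 0, 0], [0, 0, 0]]

Q is strictly triangular, hence nilpotent: Q³ = 0, so Q¹⁸ = 0.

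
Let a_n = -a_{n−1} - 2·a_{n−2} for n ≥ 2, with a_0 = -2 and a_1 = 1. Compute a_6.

With companion matrix A = [[-1, -2], [1, 0]], [a_n, a_{n−1}]ᵀ = A·[a_{n−1}, a_{n−2}]ᵀ, so [a_6, a_5]ᵀ = A⁵·[a_1, a_0]ᵀ.
A⁵ = [[-5, 2], [-1, -6]], giving [a_6, a_5]ᵀ = [[-9], [11]].

-9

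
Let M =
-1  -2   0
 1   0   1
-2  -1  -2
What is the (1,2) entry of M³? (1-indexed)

M² = [[-1, 2, -2], [-3, -3, -2], [5, 6, 3]]
M³ = [[7, 4, 6], [4, 8, 1], [-5, -13, 0]]

4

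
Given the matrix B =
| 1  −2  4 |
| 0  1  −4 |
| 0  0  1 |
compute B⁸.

[[1, −16, 256], [0, 1, −32], [0, 0, 1]]

B = I + N where N = [[0, −2, 4], [0, 0, −4], [0, 0, 0]] is strictly upper-triangular, so N³ = 0.
(I + N)⁸ = I + 8·N + 28·N² = [[1, −16, 256], [0, 1, −32], [0, 0, 1]].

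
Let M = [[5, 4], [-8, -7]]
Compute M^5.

tr M = -2 and det M = -3, so the characteristic polynomial is λ² − (-2)λ + (-3) with roots -3 and 1.
Eigenvectors give P = [[-1, -1], [2, 1]] with P⁻¹ = [[1, 1], [-2, -1]], and M = P·diag(-3, 1)·P⁻¹.
Then M^5 = P·diag(-243, 1)·P⁻¹ = [[243, -1], [-486, 1]] · [[1, 1], [-2, -1]] = [[245, 244], [-488, -487]].

[[245, 244], [-488, -487]]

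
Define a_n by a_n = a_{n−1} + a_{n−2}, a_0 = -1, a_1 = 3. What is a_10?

131

With companion matrix B = [[1, 1], [1, 0]], [a_n, a_{n−1}]ᵀ = B·[a_{n−1}, a_{n−2}]ᵀ, so [a_10, a_9]ᵀ = B⁹·[a_1, a_0]ᵀ.
B⁹ = [[55, 34], [34, 21]], giving [a_10, a_9]ᵀ = [[131], [81]].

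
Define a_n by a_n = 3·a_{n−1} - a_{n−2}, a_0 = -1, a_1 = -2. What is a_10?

With companion matrix C = [[3, -1], [1, 0]], [a_n, a_{n−1}]ᵀ = C·[a_{n−1}, a_{n−2}]ᵀ, so [a_10, a_9]ᵀ = C⁹·[a_1, a_0]ᵀ.
C⁹ = [[6765, -2584], [2584, -987]], giving [a_10, a_9]ᵀ = [[-10946], [-4181]].

-10946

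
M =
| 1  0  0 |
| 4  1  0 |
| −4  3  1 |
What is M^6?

M = I + N where N = [[0, 0, 0], [4, 0, 0], [−4, 3, 0]] is strictly lower-triangular, so N^3 = 0.
(I + N)^6 = I + 6·N + 15·N^2 = [[1, 0, 0], [24, 1, 0], [156, 18, 1]].

[[1, 0, 0], [24, 1, 0], [156, 18, 1]]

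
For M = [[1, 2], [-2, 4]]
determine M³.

[[-23, 34], [-34, 28]]

M² = [[-3, 10], [-10, 12]]
M³ = [[-23, 34], [-34, 28]]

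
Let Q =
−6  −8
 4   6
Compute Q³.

tr Q = 0 and det Q = −4, so the characteristic polynomial is λ² − (0)λ + (−4) with roots 2 and −2.
Eigenvectors give P = [[−1, 2], [1, −1]] with P⁻¹ = [[1, 2], [1, 1]], and Q = P·diag(2, −2)·P⁻¹.
Then Q³ = P·diag(8, −8)·P⁻¹ = [[−8, −16], [8, 8]] · [[1, 2], [1, 1]] = [[−24, −32], [16, 24]].

[[−24, −32], [16, 24]]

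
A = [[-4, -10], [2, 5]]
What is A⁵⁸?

[[-4, -10], [2, 5]]

A² = A (a projection; rank 1, trace 1), so A⁵⁸ = A.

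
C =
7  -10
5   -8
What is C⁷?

[[2443, -4630], [2315, -4502]]

tr C = -1 and det C = -6, so the characteristic polynomial is λ² − (-1)λ + (-6) with roots 2 and -3.
Eigenvectors give P = [[-2, 1], [-1, 1]] with P⁻¹ = [[-1, 1], [-1, 2]], and C = P·diag(2, -3)·P⁻¹.
Then C⁷ = P·diag(128, -2187)·P⁻¹ = [[-256, -2187], [-128, -2187]] · [[-1, 1], [-1, 2]] = [[2443, -4630], [2315, -4502]].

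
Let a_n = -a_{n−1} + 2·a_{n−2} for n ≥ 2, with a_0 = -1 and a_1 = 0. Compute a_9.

170

With companion matrix C = [[-1, 2], [1, 0]], [a_n, a_{n−1}]ᵀ = C·[a_{n−1}, a_{n−2}]ᵀ, so [a_9, a_8]ᵀ = C⁸·[a_1, a_0]ᵀ.
C⁸ = [[171, -170], [-85, 86]], giving [a_9, a_8]ᵀ = [[170], [-86]].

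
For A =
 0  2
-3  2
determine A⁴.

[[12, -32], [48, -20]]

A² = [[-6, 4], [-6, -2]]
A³ = [[-12, -4], [6, -16]]
A⁴ = [[12, -32], [48, -20]]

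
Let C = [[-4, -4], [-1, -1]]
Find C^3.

[[-100, -100], [-25, -25]]

C^2 = [[20, 20], [5, 5]]
C^3 = [[-100, -100], [-25, -25]]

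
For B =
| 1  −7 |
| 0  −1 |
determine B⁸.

[[1, 0], [0, 1]]

B² = I (check: tr B = 0 and det B = −1), so B⁸ = I since 8 is even.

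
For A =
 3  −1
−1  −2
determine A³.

[[31, −8], [−8, −9]]

A² = [[10, −1], [−1, 5]]
A³ = [[31, −8], [−8, −9]]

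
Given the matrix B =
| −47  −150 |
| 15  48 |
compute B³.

tr B = 1 and det B = −6, so the characteristic polynomial is λ² − (1)λ + (−6) with roots −2 and 3.
Eigenvectors give P = [[10, −3], [−3, 1]] with P⁻¹ = [[1, 3], [3, 10]], and B = P·diag(−2, 3)·P⁻¹.
Then B³ = P·diag(−8, 27)·P⁻¹ = [[−80, −81], [24, 27]] · [[1, 3], [3, 10]] = [[−323, −1050], [105, 342]].

[[−323, −1050], [105, 342]]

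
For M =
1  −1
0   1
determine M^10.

[[1, −10], [0, 1]]

M = I + N where N = [[0, −1], [0, 0]] is strictly upper-triangular, so N^2 = 0.
(I + N)^10 = I + 10·N = [[1, −10], [0, 1]].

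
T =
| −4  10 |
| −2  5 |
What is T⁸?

T² = T (a projection; rank 1, trace 1), so T⁸ = T.

[[−4, 10], [−2, 5]]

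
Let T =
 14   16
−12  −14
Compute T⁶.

[[64, 0], [0, 64]]

tr T = 0 and det T = −4, so the characteristic polynomial is λ² − (0)λ + (−4) with roots 2 and −2.
Eigenvectors give P = [[4, 1], [−3, −1]] with P⁻¹ = [[1, 1], [−3, −4]], and T = P·diag(2, −2)·P⁻¹.
Then T⁶ = P·diag(64, 64)·P⁻¹ = [[256, 64], [−192, −64]] · [[1, 1], [−3, −4]] = [[64, 0], [0, 64]].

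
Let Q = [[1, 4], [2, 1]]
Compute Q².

[[9, 8], [4, 9]]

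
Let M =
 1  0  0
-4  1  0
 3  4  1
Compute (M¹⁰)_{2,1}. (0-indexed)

M = I + N where N = [[0, 0, 0], [-4, 0, 0], [3, 4, 0]] is strictly lower-triangular, so N³ = 0.
(I + N)¹⁰ = I + 10·N + 45·N² = [[1, 0, 0], [-40, 1, 0], [-690, 40, 1]].

40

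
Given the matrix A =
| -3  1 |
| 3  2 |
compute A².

[[12, -1], [-3, 7]]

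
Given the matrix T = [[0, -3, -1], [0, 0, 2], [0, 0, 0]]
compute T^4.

T is strictly triangular, hence nilpotent: T^3 = 0, so T^4 = 0.

[[0, 0, 0], [0, 0, 0], [0, 0, 0]]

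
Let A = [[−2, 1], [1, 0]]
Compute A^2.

[[5, −2], [−2, 1]]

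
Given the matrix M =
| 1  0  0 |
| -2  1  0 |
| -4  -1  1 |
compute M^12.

M = I + N where N = [[0, 0, 0], [-2, 0, 0], [-4, -1, 0]] is strictly lower-triangular, so N^3 = 0.
(I + N)^12 = I + 12·N + 66·N^2 = [[1, 0, 0], [-24, 1, 0], [84, -12, 1]].

[[1, 0, 0], [-24, 1, 0], [84, -12, 1]]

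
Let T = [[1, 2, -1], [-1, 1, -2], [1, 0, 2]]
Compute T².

[[-2, 4, -7], [-4, -1, -5], [3, 2, 3]]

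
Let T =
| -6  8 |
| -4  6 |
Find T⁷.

[[-384, 512], [-256, 384]]

tr T = 0 and det T = -4, so the characteristic polynomial is λ² − (0)λ + (-4) with roots -2 and 2.
Eigenvectors give P = [[2, -1], [1, -1]] with P⁻¹ = [[1, -1], [1, -2]], and T = P·diag(-2, 2)·P⁻¹.
Then T⁷ = P·diag(-128, 128)·P⁻¹ = [[-256, -128], [-128, -128]] · [[1, -1], [1, -2]] = [[-384, 512], [-256, 384]].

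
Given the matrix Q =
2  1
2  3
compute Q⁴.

Q² = [[6, 5], [10, 11]]
Q³ = [[22, 21], [42, 43]]
Q⁴ = [[86, 85], [170, 171]]

[[86, 85], [170, 171]]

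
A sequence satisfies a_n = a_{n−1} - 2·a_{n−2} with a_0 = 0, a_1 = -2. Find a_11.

With companion matrix B = [[1, -2], [1, 0]], [a_n, a_{n−1}]ᵀ = B·[a_{n−1}, a_{n−2}]ᵀ, so [a_11, a_10]ᵀ = B¹⁰·[a_1, a_0]ᵀ.
B¹⁰ = [[23, 22], [-11, 34]], giving [a_11, a_10]ᵀ = [[-46], [22]].

-46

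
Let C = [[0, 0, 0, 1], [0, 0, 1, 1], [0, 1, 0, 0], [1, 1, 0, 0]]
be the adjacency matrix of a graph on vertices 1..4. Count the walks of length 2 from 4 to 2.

The number of length-2 walks from vertex 4 to vertex 2 is entry (4,2) of C², where C is the adjacency matrix.
C² = [[1, 1, 0, 0], [1, 2, 0, 0], [0, 0, 1, 1], [0, 0, 1, 2]]

0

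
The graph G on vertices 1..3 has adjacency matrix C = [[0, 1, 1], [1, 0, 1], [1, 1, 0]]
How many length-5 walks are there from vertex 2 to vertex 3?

The number of length-5 walks from vertex 2 to vertex 3 is entry (2,3) of C⁵, where C is the adjacency matrix.
C² = [[2, 1, 1], [1, 2, 1], [1, 1, 2]]
C³ = [[2, 3, 3], [3, 2, 3], [3, 3, 2]]
C⁴ = [[6, 5, 5], [5, 6, 5], [5, 5, 6]]
C⁵ = [[10, 11, 11], [11, 10, 11], [11, 11, 10]]

11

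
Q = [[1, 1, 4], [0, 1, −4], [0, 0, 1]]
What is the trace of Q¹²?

3

Q = I + N where N = [[0, 1, 4], [0, 0, −4], [0, 0, 0]] is strictly upper-triangular, so N³ = 0.
(I + N)¹² = I + 12·N + 66·N² = [[1, 12, −216], [0, 1, −48], [0, 0, 1]].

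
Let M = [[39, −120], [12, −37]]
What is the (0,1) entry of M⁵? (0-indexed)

−7320

tr M = 2 and det M = −3, so the characteristic polynomial is λ² − (2)λ + (−3) with roots 3 and −1.
Eigenvectors give P = [[10, 3], [3, 1]] with P⁻¹ = [[1, −3], [−3, 10]], and M = P·diag(3, −1)·P⁻¹.
Then M⁵ = P·diag(243, −1)·P⁻¹ = [[2430, −3], [729, −1]] · [[1, −3], [−3, 10]] = [[2439, −7320], [732, −2197]].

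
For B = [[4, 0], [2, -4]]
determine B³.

B² = [[16, 0], [0, 16]]
B³ = [[64, 0], [32, -64]]

[[64, 0], [32, -64]]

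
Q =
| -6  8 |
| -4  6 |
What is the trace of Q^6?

tr Q = 0 and det Q = -4, so the characteristic polynomial is λ² − (0)λ + (-4) with roots 2 and -2.
Eigenvectors give P = [[-1, 2], [-1, 1]] with P⁻¹ = [[1, -2], [1, -1]], and Q = P·diag(2, -2)·P⁻¹.
Then Q^6 = P·diag(64, 64)·P⁻¹ = [[-64, 128], [-64, 64]] · [[1, -2], [1, -1]] = [[64, 0], [0, 64]].

128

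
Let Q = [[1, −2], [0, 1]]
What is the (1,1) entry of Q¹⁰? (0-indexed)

Q = I + N where N = [[0, −2], [0, 0]] is strictly upper-triangular, so N² = 0.
(I + N)¹⁰ = I + 10·N = [[1, −20], [0, 1]].

1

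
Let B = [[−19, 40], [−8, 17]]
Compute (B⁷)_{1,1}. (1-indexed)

−10939

tr B = −2 and det B = −3, so the characteristic polynomial is λ² − (−2)λ + (−3) with roots −3 and 1.
Eigenvectors give P = [[5, 2], [2, 1]] with P⁻¹ = [[1, −2], [−2, 5]], and B = P·diag(−3, 1)·P⁻¹.
Then B⁷ = P·diag(−2187, 1)·P⁻¹ = [[−10935, 2], [−4374, 1]] · [[1, −2], [−2, 5]] = [[−10939, 21880], [−4376, 8753]].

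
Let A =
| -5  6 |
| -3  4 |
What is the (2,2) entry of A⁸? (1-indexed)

-254

tr A = -1 and det A = -2, so the characteristic polynomial is λ² − (-1)λ + (-2) with roots 1 and -2.
Eigenvectors give P = [[1, -2], [1, -1]] with P⁻¹ = [[-1, 2], [-1, 1]], and A = P·diag(1, -2)·P⁻¹.
Then A⁸ = P·diag(1, 256)·P⁻¹ = [[1, -512], [1, -256]] · [[-1, 2], [-1, 1]] = [[511, -510], [255, -254]].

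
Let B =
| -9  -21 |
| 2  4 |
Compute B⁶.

[[4719, 13965], [-1330, -3926]]

tr B = -5 and det B = 6, so the characteristic polynomial is λ² − (-5)λ + (6) with roots -2 and -3.
Eigenvectors give P = [[-3, 7], [1, -2]] with P⁻¹ = [[2, 7], [1, 3]], and B = P·diag(-2, -3)·P⁻¹.
Then B⁶ = P·diag(64, 729)·P⁻¹ = [[-192, 5103], [64, -1458]] · [[2, 7], [1, 3]] = [[4719, 13965], [-1330, -3926]].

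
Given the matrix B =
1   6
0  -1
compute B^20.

[[1, 0], [0, 1]]

B² = I (check: tr B = 0 and det B = -1), so B^20 = I since 20 is even.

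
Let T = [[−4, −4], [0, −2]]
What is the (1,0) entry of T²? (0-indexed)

0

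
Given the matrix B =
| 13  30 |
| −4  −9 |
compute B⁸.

[[39361, 98400], [−13120, −32799]]

tr B = 4 and det B = 3, so the characteristic polynomial is λ² − (4)λ + (3) with roots 1 and 3.
Eigenvectors give P = [[−5, −3], [2, 1]] with P⁻¹ = [[1, 3], [−2, −5]], and B = P·diag(1, 3)·P⁻¹.
Then B⁸ = P·diag(1, 6561)·P⁻¹ = [[−5, −19683], [2, 6561]] · [[1, 3], [−2, −5]] = [[39361, 98400], [−13120, −32799]].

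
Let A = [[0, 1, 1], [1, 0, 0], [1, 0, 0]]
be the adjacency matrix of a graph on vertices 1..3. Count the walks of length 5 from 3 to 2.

The number of length-5 walks from vertex 3 to vertex 2 is entry (3,2) of A^5, where A is the adjacency matrix.
A^2 = [[2, 0, 0], [0, 1, 1], [0, 1, 1]]
A^3 = [[0, 2, 2], [2, 0, 0], [2, 0, 0]]
A^4 = [[4, 0, 0], [0, 2, 2], [0, 2, 2]]
A^5 = [[0, 4, 4], [4, 0, 0], [4, 0, 0]]

0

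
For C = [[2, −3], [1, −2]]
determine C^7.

C² = I (check: tr C = 0 and det C = −1), so C^7 = C since 7 is odd.

[[2, −3], [1, −2]]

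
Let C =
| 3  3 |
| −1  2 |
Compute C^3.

C^2 = [[6, 15], [−5, 1]]
C^3 = [[3, 48], [−16, −13]]

[[3, 48], [−16, −13]]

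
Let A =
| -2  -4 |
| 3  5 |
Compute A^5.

[[-92, -124], [93, 125]]

tr A = 3 and det A = 2, so the characteristic polynomial is λ² − (3)λ + (2) with roots 2 and 1.
Eigenvectors give P = [[-1, 4], [1, -3]] with P⁻¹ = [[3, 4], [1, 1]], and A = P·diag(2, 1)·P⁻¹.
Then A^5 = P·diag(32, 1)·P⁻¹ = [[-32, 4], [32, -3]] · [[3, 4], [1, 1]] = [[-92, -124], [93, 125]].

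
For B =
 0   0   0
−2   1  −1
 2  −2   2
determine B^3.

B^2 = [[0, 0, 0], [−4, 3, −3], [8, −6, 6]]
B^3 = [[0, 0, 0], [−12, 9, −9], [24, −18, 18]]

[[0, 0, 0], [−12, 9, −9], [24, −18, 18]]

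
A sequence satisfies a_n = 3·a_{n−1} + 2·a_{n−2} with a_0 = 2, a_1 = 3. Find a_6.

With companion matrix M = [[3, 2], [1, 0]], [a_n, a_{n−1}]ᵀ = M·[a_{n−1}, a_{n−2}]ᵀ, so [a_6, a_5]ᵀ = M⁵·[a_1, a_0]ᵀ.
M⁵ = [[495, 278], [139, 78]], giving [a_6, a_5]ᵀ = [[2041], [573]].

2041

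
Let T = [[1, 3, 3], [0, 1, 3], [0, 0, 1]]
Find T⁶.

[[1, 18, 153], [0, 1, 18], [0, 0, 1]]

T = I + N where N = [[0, 3, 3], [0, 0, 3], [0, 0, 0]] is strictly upper-triangular, so N³ = 0.
(I + N)⁶ = I + 6·N + 15·N² = [[1, 18, 153], [0, 1, 18], [0, 0, 1]].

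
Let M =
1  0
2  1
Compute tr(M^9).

M = I + N where N = [[0, 0], [2, 0]] is strictly lower-triangular, so N^2 = 0.
(I + N)^9 = I + 9·N = [[1, 0], [18, 1]].

2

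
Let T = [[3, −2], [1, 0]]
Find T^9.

tr T = 3 and det T = 2, so the characteristic polynomial is λ² − (3)λ + (2) with roots 1 and 2.
Eigenvectors give P = [[−1, 2], [−1, 1]] with P⁻¹ = [[1, −2], [1, −1]], and T = P·diag(1, 2)·P⁻¹.
Then T^9 = P·diag(1, 512)·P⁻¹ = [[−1, 1024], [−1, 512]] · [[1, −2], [1, −1]] = [[1023, −1022], [511, −510]].

[[1023, −1022], [511, −510]]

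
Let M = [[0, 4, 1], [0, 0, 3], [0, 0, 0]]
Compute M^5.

[[0, 0, 0], [0, 0, 0], [0, 0, 0]]

M is strictly triangular, hence nilpotent: M^3 = 0, so M^5 = 0.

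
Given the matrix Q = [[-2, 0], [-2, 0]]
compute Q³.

Q² = [[4, 0], [4, 0]]
Q³ = [[-8, 0], [-8, 0]]

[[-8, 0], [-8, 0]]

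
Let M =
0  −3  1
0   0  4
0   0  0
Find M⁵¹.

[[0, 0, 0], [0, 0, 0], [0, 0, 0]]

M is strictly triangular, hence nilpotent: M³ = 0, so M⁵¹ = 0.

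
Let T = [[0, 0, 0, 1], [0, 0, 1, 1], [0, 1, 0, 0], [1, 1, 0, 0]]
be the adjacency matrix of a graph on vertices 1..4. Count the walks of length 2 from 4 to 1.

0

The number of length-2 walks from vertex 4 to vertex 1 is entry (4,1) of T², where T is the adjacency matrix.
T² = [[1, 1, 0, 0], [1, 2, 0, 0], [0, 0, 1, 1], [0, 0, 1, 2]]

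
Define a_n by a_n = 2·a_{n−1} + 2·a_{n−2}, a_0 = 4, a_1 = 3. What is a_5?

With companion matrix T = [[2, 2], [1, 0]], [a_n, a_{n−1}]ᵀ = T·[a_{n−1}, a_{n−2}]ᵀ, so [a_5, a_4]ᵀ = T⁴·[a_1, a_0]ᵀ.
T⁴ = [[44, 32], [16, 12]], giving [a_5, a_4]ᵀ = [[260], [96]].

260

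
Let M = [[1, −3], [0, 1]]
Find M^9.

M = I + N where N = [[0, −3], [0, 0]] is strictly upper-triangular, so N^2 = 0.
(I + N)^9 = I + 9·N = [[1, −27], [0, 1]].

[[1, −27], [0, 1]]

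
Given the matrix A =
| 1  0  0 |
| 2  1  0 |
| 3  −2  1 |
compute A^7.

A = I + N where N = [[0, 0, 0], [2, 0, 0], [3, −2, 0]] is strictly lower-triangular, so N^3 = 0.
(I + N)^7 = I + 7·N + 21·N^2 = [[1, 0, 0], [14, 1, 0], [−63, −14, 1]].

[[1, 0, 0], [14, 1, 0], [−63, −14, 1]]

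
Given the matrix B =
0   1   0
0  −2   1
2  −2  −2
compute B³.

[[2, 2, −4], [−8, 6, 10], [4, −28, 6]]

B² = [[0, −2, 1], [2, 2, −4], [−4, 10, 2]]
B³ = [[2, 2, −4], [−8, 6, 10], [4, −28, 6]]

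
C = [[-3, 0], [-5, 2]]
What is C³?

tr C = -1 and det C = -6, so the characteristic polynomial is λ² − (-1)λ + (-6) with roots 2 and -3.
Eigenvectors give P = [[0, 1], [1, 1]] with P⁻¹ = [[-1, 1], [1, 0]], and C = P·diag(2, -3)·P⁻¹.
Then C³ = P·diag(8, -27)·P⁻¹ = [[0, -27], [8, -27]] · [[-1, 1], [1, 0]] = [[-27, 0], [-35, 8]].

[[-27, 0], [-35, 8]]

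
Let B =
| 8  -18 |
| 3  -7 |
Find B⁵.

tr B = 1 and det B = -2, so the characteristic polynomial is λ² − (1)λ + (-2) with roots 2 and -1.
Eigenvectors give P = [[3, 2], [1, 1]] with P⁻¹ = [[1, -2], [-1, 3]], and B = P·diag(2, -1)·P⁻¹.
Then B⁵ = P·diag(32, -1)·P⁻¹ = [[96, -2], [32, -1]] · [[1, -2], [-1, 3]] = [[98, -198], [33, -67]].

[[98, -198], [33, -67]]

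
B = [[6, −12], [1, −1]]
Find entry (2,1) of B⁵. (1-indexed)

tr B = 5 and det B = 6, so the characteristic polynomial is λ² − (5)λ + (6) with roots 2 and 3.
Eigenvectors give P = [[3, 4], [1, 1]] with P⁻¹ = [[−1, 4], [1, −3]], and B = P·diag(2, 3)·P⁻¹.
Then B⁵ = P·diag(32, 243)·P⁻¹ = [[96, 972], [32, 243]] · [[−1, 4], [1, −3]] = [[876, −2532], [211, −601]].

211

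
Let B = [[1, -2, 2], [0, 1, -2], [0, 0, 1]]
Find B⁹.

B = I + N where N = [[0, -2, 2], [0, 0, -2], [0, 0, 0]] is strictly upper-triangular, so N³ = 0.
(I + N)⁹ = I + 9·N + 36·N² = [[1, -18, 162], [0, 1, -18], [0, 0, 1]].

[[1, -18, 162], [0, 1, -18], [0, 0, 1]]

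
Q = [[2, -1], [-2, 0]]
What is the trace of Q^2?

8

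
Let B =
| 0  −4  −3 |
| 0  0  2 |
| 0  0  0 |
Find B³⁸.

[[0, 0, 0], [0, 0, 0], [0, 0, 0]]

B is strictly triangular, hence nilpotent: B³ = 0, so B³⁸ = 0.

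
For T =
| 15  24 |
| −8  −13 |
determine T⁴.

[[321, 480], [−160, −239]]

tr T = 2 and det T = −3, so the characteristic polynomial is λ² − (2)λ + (−3) with roots 3 and −1.
Eigenvectors give P = [[−2, −3], [1, 2]] with P⁻¹ = [[−2, −3], [1, 2]], and T = P·diag(3, −1)·P⁻¹.
Then T⁴ = P·diag(81, 1)·P⁻¹ = [[−162, −3], [81, 2]] · [[−2, −3], [1, 2]] = [[321, 480], [−160, −239]].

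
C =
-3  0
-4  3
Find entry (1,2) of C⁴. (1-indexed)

0

C² = [[9, 0], [0, 9]]
C³ = [[-27, 0], [-36, 27]]
C⁴ = [[81, 0], [0, 81]]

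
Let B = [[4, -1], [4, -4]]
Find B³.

B² = [[12, 0], [0, 12]]
B³ = [[48, -12], [48, -48]]

[[48, -12], [48, -48]]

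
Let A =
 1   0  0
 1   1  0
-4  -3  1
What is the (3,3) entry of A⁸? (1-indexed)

1

A = I + N where N = [[0, 0, 0], [1, 0, 0], [-4, -3, 0]] is strictly lower-triangular, so N³ = 0.
(I + N)⁸ = I + 8·N + 28·N² = [[1, 0, 0], [8, 1, 0], [-116, -24, 1]].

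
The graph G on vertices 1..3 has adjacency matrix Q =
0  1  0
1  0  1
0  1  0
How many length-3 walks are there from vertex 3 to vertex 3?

0

The number of length-3 walks from vertex 3 to vertex 3 is entry (3,3) of Q^3, where Q is the adjacency matrix.
Q^2 = [[1, 0, 1], [0, 2, 0], [1, 0, 1]]
Q^3 = [[0, 2, 0], [2, 0, 2], [0, 2, 0]]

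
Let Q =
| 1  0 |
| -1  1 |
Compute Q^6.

Q = I + N where N = [[0, 0], [-1, 0]] is strictly lower-triangular, so N^2 = 0.
(I + N)^6 = I + 6·N = [[1, 0], [-6, 1]].

[[1, 0], [-6, 1]]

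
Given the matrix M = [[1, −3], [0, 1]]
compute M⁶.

M = I + N where N = [[0, −3], [0, 0]] is strictly upper-triangular, so N² = 0.
(I + N)⁶ = I + 6·N = [[1, −18], [0, 1]].

[[1, −18], [0, 1]]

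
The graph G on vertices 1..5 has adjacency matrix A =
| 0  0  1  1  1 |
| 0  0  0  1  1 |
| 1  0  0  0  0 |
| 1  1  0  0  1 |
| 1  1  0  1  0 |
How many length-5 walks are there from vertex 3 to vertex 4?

10

The number of length-5 walks from vertex 3 to vertex 4 is entry (3,4) of A⁵, where A is the adjacency matrix.
A² = [[3, 2, 0, 1, 1], [2, 2, 0, 1, 1], [0, 0, 1, 1, 1], [1, 1, 1, 3, 2], [1, 1, 1, 2, 3]]
A³ = [[2, 2, 3, 6, 6], [2, 2, 2, 5, 5], [3, 2, 0, 1, 1], [6, 5, 1, 4, 5], [6, 5, 1, 5, 4]]
A⁴ = [[15, 12, 2, 10, 10], [12, 10, 2, 9, 9], [2, 2, 3, 6, 6], [10, 9, 6, 16, 15], [10, 9, 6, 15, 16]]
A⁵ = [[22, 20, 15, 37, 37], [20, 18, 12, 31, 31], [15, 12, 2, 10, 10], [37, 31, 10, 34, 35], [37, 31, 10, 35, 34]]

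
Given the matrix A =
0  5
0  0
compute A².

A is strictly triangular, hence nilpotent: A² = 0, so A² = 0.

[[0, 0], [0, 0]]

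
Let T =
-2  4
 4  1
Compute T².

[[20, -4], [-4, 17]]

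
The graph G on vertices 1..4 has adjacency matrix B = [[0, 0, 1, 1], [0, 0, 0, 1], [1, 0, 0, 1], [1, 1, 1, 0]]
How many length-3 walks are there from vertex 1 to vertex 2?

The number of length-3 walks from vertex 1 to vertex 2 is entry (1,2) of B³, where B is the adjacency matrix.
B² = [[2, 1, 1, 1], [1, 1, 1, 0], [1, 1, 2, 1], [1, 0, 1, 3]]
B³ = [[2, 1, 3, 4], [1, 0, 1, 3], [3, 1, 2, 4], [4, 3, 4, 2]]

1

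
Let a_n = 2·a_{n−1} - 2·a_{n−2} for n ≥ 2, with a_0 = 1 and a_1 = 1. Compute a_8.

With companion matrix T = [[2, -2], [1, 0]], [a_n, a_{n−1}]ᵀ = T·[a_{n−1}, a_{n−2}]ᵀ, so [a_8, a_7]ᵀ = T^7·[a_1, a_0]ᵀ.
T^7 = [[0, 16], [-8, 16]], giving [a_8, a_7]ᵀ = [[16], [8]].

16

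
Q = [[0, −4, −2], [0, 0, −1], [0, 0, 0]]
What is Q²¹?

[[0, 0, 0], [0, 0, 0], [0, 0, 0]]

Q is strictly triangular, hence nilpotent: Q³ = 0, so Q²¹ = 0.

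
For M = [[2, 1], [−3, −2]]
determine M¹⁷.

[[2, 1], [−3, −2]]

M² = I (check: tr M = 0 and det M = −1), so M¹⁷ = M since 17 is odd.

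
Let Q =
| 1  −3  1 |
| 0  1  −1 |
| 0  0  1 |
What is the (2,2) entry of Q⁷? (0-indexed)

Q = I + N where N = [[0, −3, 1], [0, 0, −1], [0, 0, 0]] is strictly upper-triangular, so N³ = 0.
(I + N)⁷ = I + 7·N + 21·N² = [[1, −21, 70], [0, 1, −7], [0, 0, 1]].

1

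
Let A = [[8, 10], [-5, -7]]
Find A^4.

tr A = 1 and det A = -6, so the characteristic polynomial is λ² − (1)λ + (-6) with roots -2 and 3.
Eigenvectors give P = [[-1, -2], [1, 1]] with P⁻¹ = [[1, 2], [-1, -1]], and A = P·diag(-2, 3)·P⁻¹.
Then A^4 = P·diag(16, 81)·P⁻¹ = [[-16, -162], [16, 81]] · [[1, 2], [-1, -1]] = [[146, 130], [-65, -49]].

[[146, 130], [-65, -49]]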